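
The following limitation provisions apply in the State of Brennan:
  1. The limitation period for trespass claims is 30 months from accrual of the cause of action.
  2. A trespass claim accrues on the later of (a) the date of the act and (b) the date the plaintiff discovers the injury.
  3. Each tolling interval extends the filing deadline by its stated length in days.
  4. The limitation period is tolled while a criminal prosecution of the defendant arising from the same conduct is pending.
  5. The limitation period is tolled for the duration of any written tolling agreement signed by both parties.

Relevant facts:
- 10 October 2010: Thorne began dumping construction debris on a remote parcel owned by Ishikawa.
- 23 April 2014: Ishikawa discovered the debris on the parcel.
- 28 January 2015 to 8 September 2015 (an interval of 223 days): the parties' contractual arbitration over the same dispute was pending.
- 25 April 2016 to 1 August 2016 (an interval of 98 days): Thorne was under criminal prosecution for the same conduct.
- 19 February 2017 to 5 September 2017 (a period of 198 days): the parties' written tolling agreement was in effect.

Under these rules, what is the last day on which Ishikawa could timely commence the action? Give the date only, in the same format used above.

Taking the later of the act (10 October 2010) and discovery (23 April 2014), the claim accrued on 23 April 2014.
30 months from 23 April 2014 is 23 October 2016.
The pending criminal prosecution from 25 April 2016 to 1 August 2016 tolled the period for 98 days, extending the deadline to 29 January 2017.
By the time the written tolling agreement began on 19 February 2017, the limitation period had already expired on 29 January 2017; that interval cannot revive it.
Although a pending arbitration ran from 28 January 2015 to 8 September 2015, the stated rules do not make that a tolling event, so it is disregarded.

29 January 2017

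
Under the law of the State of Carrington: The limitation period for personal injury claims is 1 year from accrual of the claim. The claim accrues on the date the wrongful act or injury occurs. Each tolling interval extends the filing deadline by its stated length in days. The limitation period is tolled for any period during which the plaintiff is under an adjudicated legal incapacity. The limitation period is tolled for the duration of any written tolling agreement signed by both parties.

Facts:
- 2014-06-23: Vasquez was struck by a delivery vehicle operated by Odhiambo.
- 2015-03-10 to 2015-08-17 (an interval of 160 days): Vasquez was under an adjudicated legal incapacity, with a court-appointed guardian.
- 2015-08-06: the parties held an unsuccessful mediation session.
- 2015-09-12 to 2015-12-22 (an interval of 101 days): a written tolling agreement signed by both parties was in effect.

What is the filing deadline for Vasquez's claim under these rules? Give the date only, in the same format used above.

2016-03-10

The claim accrued on 2014-06-23, the date of the act.
1 year from 2014-06-23 is 2015-06-23.
The plaintiff's legal incapacity from 2015-03-10 to 2015-08-17 tolled the period for 160 days, extending the deadline to 2015-11-30.
The written tolling agreement from 2015-09-12 to 2015-12-22 tolled the period for 101 days, extending the deadline to 2016-03-10.
Nothing else in the chronology tolls or restarts the period.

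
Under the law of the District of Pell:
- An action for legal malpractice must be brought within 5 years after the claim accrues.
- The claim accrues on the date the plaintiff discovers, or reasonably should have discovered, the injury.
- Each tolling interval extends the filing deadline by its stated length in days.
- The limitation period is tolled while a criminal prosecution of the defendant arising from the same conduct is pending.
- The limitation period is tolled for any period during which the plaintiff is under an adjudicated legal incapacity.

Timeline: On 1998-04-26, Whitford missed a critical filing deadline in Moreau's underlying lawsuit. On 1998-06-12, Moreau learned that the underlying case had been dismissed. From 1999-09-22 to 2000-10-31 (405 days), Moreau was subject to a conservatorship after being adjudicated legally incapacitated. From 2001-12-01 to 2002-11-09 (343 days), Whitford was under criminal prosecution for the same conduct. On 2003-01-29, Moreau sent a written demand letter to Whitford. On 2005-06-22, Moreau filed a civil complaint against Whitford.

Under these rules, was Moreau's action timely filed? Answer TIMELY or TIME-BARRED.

TIMELY

Under the discovery rule, the claim accrued on 1998-06-12, when Moreau discovered the injury — not on the 1998-04-26 date of the underlying act.
5 years from 1998-06-12 is 2003-06-12.
The plaintiff's legal incapacity from 1999-09-22 to 2000-10-31 tolled the period for 405 days, extending the deadline to 2004-07-21.
Because the pending criminal prosecution ran from 2001-12-01 to 2002-11-09, the deadline is extended by 343 days to 2005-06-29.
The other events in the timeline have no effect on the limitation period under the stated rules.
The 2005-06-22 filing precedes the 2005-06-29 deadline; the claim is timely.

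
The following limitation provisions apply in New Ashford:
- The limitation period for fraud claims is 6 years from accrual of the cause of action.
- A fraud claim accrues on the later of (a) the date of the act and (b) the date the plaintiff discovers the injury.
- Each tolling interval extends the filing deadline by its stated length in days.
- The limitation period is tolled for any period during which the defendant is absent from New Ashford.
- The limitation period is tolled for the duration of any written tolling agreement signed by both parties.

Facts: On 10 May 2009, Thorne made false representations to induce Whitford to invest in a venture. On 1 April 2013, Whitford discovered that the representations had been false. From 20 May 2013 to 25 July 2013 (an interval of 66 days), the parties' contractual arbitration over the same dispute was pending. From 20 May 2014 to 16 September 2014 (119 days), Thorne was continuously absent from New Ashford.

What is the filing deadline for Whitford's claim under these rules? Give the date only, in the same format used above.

29 July 2019

The claim accrued on 1 April 2013 — the later of the 10 May 2009 act and the 1 April 2013 discovery.
The untolled deadline — 6 years after 1 April 2013 — is 1 April 2019.
The defendant's absence from the jurisdiction from 20 May 2014 to 16 September 2014 tolled the period for 119 days, extending the deadline to 29 July 2019.
The pending related arbitration from 20 May 2013 to 25 July 2013 does not toll the period, because no stated rule makes a pending arbitration a tolling event.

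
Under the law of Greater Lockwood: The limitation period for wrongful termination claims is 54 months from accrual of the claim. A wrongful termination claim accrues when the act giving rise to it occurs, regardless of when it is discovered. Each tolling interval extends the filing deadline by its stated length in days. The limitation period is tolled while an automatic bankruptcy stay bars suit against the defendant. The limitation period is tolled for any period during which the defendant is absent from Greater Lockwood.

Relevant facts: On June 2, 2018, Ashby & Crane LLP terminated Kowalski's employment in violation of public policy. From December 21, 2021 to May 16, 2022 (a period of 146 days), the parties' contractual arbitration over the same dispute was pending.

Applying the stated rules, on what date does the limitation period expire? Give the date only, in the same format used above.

December 2, 2022

The claim accrued on June 2, 2018, when the wrongful act occurred.
Adding the 54 months base period to June 2, 2018 gives a deadline of December 2, 2022, before any tolling.
The pending related arbitration from December 21, 2021 to May 16, 2022 does not toll the period, because no stated rule makes a pending arbitration a tolling event.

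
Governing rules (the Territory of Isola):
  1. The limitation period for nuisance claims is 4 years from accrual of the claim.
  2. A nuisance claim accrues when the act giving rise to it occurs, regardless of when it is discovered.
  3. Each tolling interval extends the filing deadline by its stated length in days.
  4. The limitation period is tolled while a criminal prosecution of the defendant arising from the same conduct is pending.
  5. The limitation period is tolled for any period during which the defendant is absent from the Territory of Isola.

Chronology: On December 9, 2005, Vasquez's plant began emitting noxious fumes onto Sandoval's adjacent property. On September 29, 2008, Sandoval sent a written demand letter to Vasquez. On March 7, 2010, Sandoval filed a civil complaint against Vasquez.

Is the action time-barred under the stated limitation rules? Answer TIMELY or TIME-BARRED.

TIME-BARRED

The claim accrued on December 9, 2005, the date of the act.
The untolled deadline — 4 years after December 9, 2005 — is December 9, 2009.
Nothing else in the chronology tolls or restarts the period.
The March 7, 2010 filing falls after the December 9, 2009 deadline; the claim is time-barred.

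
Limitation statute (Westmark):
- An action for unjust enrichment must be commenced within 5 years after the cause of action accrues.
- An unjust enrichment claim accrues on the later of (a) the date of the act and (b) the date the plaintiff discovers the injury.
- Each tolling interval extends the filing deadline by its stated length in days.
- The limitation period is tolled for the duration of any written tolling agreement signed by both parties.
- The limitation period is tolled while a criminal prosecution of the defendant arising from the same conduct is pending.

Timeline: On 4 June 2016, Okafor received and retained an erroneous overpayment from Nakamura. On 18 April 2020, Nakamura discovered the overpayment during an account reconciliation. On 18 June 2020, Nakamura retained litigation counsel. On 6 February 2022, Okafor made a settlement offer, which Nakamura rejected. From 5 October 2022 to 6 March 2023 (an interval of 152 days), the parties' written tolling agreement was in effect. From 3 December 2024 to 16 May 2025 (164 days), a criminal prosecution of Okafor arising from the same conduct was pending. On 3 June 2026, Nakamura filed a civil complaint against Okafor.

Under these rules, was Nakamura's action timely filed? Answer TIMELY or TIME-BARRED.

TIME-BARRED

Because discovery on 18 April 2020 post-dates the 4 June 2016 act, accrual under the later-of rule falls on 18 April 2020.
5 years from 18 April 2020 is 18 April 2025.
The period was tolled for 152 days by the written tolling agreement (5 October 2022 to 6 March 2023), pushing the deadline to 17 September 2025.
The pending criminal prosecution from 3 December 2024 to 16 May 2025 tolled the period for 164 days, extending the deadline to 28 February 2026.
The other events in the timeline have no effect on the limitation period under the stated rules.
Nakamura filed on 3 June 2026, after the 28 February 2026 deadline, so the action is time-barred.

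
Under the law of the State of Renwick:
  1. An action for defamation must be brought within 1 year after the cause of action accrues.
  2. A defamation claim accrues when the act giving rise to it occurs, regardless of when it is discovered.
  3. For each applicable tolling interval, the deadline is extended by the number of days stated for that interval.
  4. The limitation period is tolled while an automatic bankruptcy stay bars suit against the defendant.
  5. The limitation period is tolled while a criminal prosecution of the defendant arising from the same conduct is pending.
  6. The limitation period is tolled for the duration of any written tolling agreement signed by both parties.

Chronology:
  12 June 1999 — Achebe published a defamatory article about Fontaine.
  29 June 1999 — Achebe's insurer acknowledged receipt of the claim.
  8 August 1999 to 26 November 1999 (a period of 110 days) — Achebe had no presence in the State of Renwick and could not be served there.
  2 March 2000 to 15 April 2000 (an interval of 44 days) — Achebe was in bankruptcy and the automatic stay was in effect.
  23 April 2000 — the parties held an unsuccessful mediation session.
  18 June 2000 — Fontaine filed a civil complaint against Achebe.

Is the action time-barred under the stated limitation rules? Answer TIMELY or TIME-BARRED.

The limitation period began to run on 12 June 1999.
Adding the 1 year base period to 12 June 1999 gives a deadline of 12 June 2000, before any tolling.
Because the automatic bankruptcy stay ran from 2 March 2000 to 15 April 2000, the deadline is extended by 44 days to 26 July 2000.
The defendant's absence from the jurisdiction from 8 August 1999 to 26 November 1999 does not toll the period, because no stated rule makes the defendant's absence a tolling event.
The other events in the timeline have no effect on the limitation period under the stated rules.
The 18 June 2000 filing precedes the 26 July 2000 deadline; the claim is timely.

TIMELY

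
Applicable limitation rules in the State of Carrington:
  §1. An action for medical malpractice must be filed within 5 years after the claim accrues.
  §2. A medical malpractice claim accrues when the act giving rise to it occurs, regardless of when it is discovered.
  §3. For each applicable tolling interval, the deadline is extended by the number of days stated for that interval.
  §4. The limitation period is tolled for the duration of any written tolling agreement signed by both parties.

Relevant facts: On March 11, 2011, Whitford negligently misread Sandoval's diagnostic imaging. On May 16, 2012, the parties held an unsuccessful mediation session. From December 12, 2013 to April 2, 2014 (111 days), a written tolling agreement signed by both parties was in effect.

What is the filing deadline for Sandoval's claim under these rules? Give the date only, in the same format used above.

The limitation period began to run on March 11, 2011.
The untolled deadline — 5 years after March 11, 2011 — is March 11, 2016.
The period was tolled for 111 days by the written tolling agreement (December 12, 2013 to April 2, 2014), pushing the deadline to June 30, 2016.
None of the other events listed affects the running of the period under the stated rules.

June 30, 2016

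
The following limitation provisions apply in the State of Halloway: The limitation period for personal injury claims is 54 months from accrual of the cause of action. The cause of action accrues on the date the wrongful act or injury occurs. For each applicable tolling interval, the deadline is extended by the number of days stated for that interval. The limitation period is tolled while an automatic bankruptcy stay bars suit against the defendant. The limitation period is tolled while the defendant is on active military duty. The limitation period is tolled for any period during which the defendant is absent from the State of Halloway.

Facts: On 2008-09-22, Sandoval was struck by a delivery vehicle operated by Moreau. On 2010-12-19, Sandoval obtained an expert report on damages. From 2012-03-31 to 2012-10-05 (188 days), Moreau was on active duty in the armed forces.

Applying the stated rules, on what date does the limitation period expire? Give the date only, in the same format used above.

2013-09-26

The claim accrued on 2008-09-22, when the wrongful act occurred.
The untolled deadline — 54 months after 2008-09-22 — is 2013-03-22.
The defendant's active military service from 2012-03-31 to 2012-10-05 tolled the period for 188 days, extending the deadline to 2013-09-26.
The other events in the timeline have no effect on the limitation period under the stated rules.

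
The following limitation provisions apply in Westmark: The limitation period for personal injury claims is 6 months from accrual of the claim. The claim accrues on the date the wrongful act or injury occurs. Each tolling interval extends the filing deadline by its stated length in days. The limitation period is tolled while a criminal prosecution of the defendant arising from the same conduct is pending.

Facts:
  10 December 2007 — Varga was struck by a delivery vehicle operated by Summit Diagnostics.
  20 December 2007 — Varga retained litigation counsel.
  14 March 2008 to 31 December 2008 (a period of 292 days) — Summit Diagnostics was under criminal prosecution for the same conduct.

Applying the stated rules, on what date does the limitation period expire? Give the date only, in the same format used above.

The claim accrued on 10 December 2007, when the wrongful act occurred.
6 months from 10 December 2007 is 10 June 2008.
The period was tolled for 292 days by the pending criminal prosecution (14 March 2008 to 31 December 2008), pushing the deadline to 29 March 2009.
Nothing else in the chronology tolls or restarts the period.

29 March 2009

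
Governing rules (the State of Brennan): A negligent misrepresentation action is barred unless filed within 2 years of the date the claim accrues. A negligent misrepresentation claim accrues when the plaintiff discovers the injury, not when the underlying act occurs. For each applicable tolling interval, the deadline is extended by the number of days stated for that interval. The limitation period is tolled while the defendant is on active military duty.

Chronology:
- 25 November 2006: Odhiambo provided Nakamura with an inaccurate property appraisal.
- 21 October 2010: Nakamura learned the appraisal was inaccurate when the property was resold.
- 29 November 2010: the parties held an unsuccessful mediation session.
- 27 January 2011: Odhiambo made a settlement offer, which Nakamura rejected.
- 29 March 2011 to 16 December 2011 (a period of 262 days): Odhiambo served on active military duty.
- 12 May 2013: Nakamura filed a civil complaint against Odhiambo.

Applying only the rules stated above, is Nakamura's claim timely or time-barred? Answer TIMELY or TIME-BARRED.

TIMELY

Accrual is tied to discovery, so the period began on 21 October 2010 rather than on 25 November 2006 when the act occurred.
The untolled deadline — 2 years after 21 October 2010 — is 21 October 2012.
The defendant's active military service from 29 March 2011 to 16 December 2011 tolled the period for 262 days, extending the deadline to 10 July 2013.
None of the other events listed affects the running of the period under the stated rules.
The 12 May 2013 filing precedes the 10 July 2013 deadline; the claim is timely.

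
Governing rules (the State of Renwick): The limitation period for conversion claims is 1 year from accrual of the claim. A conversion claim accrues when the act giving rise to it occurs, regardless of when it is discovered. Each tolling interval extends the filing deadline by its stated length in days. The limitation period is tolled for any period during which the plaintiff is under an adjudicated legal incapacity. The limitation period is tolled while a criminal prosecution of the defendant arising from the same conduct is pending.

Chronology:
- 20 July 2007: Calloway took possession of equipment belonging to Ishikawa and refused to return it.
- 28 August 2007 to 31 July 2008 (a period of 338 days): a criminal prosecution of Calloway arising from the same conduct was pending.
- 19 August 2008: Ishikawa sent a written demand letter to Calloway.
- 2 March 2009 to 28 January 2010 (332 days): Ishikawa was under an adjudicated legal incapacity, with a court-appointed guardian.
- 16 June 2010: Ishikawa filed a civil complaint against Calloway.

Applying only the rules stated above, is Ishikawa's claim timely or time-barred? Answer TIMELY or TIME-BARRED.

TIME-BARRED

The claim accrued on 20 July 2007, the date of the act.
Adding the 1 year base period to 20 July 2007 gives a deadline of 20 July 2008, before any tolling.
Because the pending criminal prosecution ran from 28 August 2007 to 31 July 2008, the deadline is extended by 338 days to 23 June 2009.
The period was tolled for 332 days by the plaintiff's legal incapacity (2 March 2009 to 28 January 2010), pushing the deadline to 21 May 2010.
Nothing else in the chronology tolls or restarts the period.
Filing on 16 June 2010 missed the 21 May 2010 deadline — the action is time-barred.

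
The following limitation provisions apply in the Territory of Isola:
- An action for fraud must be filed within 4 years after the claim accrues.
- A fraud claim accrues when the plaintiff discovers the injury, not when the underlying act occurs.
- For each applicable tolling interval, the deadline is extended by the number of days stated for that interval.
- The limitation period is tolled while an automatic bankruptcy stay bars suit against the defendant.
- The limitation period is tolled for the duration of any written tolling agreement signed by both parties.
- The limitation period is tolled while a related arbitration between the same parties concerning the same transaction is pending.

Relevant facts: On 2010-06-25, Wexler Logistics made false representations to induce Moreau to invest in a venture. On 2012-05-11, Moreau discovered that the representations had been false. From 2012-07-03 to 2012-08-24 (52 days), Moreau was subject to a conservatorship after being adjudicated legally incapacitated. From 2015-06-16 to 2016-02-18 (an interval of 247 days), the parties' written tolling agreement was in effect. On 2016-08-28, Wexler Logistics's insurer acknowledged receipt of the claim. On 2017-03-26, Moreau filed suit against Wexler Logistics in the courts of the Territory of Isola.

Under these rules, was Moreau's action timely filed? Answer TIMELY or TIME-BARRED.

Accrual is tied to discovery, so the period began on 2012-05-11 rather than on 2010-06-25 when the act occurred.
The untolled deadline — 4 years after 2012-05-11 — is 2016-05-11.
The written tolling agreement from 2015-06-16 to 2016-02-18 tolled the period for 247 days, extending the deadline to 2017-01-13.
No stated provision tolls the period for the plaintiff's incapacity, so the interval from 2012-07-03 to 2012-08-24 has no effect on the deadline.
The other events in the timeline have no effect on the limitation period under the stated rules.
Moreau filed on 2017-03-26, after the 2017-01-13 deadline, so the action is time-barred.

TIME-BARRED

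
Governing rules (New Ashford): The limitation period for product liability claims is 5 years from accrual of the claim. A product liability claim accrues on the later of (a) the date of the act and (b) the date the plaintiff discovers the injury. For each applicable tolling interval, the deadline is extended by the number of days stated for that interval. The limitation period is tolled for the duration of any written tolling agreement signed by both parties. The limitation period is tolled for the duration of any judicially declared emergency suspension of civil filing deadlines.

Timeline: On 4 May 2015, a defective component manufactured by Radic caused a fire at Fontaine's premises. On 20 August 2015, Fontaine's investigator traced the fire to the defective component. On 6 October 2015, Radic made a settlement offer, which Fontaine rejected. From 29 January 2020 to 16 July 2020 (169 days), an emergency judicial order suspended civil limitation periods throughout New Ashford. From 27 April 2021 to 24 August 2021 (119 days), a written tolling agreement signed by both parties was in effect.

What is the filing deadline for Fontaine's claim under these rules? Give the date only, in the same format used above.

5 February 2021

Taking the later of the act (4 May 2015) and discovery (20 August 2015), the claim accrued on 20 August 2015.
Adding the 5 years base period to 20 August 2015 gives a deadline of 20 August 2020, before any tolling.
The period was tolled for 169 days by the emergency suspension of filing deadlines (29 January 2020 to 16 July 2020), pushing the deadline to 5 February 2021.
By the time the written tolling agreement began on 27 April 2021, the limitation period had already expired on 5 February 2021; that interval cannot revive it.
None of the other events listed affects the running of the period under the stated rules.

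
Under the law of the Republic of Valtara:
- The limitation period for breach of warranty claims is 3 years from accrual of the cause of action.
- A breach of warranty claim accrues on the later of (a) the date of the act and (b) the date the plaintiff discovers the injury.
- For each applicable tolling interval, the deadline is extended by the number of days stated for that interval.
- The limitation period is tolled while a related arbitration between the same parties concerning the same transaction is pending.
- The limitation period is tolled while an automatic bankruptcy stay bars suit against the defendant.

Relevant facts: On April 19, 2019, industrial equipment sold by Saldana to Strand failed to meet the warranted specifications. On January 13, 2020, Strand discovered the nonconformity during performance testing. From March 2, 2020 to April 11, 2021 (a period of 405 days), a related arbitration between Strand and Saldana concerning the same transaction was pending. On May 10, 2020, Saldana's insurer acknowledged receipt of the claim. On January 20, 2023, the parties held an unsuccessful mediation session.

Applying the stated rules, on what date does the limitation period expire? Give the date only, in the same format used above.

February 22, 2024

Taking the later of the act (April 19, 2019) and discovery (January 13, 2020), the claim accrued on January 13, 2020.
3 years from January 13, 2020 is January 13, 2023.
Because the pending related arbitration ran from March 2, 2020 to April 11, 2021, the deadline is extended by 405 days to February 22, 2024.
None of the other events listed affects the running of the period under the stated rules.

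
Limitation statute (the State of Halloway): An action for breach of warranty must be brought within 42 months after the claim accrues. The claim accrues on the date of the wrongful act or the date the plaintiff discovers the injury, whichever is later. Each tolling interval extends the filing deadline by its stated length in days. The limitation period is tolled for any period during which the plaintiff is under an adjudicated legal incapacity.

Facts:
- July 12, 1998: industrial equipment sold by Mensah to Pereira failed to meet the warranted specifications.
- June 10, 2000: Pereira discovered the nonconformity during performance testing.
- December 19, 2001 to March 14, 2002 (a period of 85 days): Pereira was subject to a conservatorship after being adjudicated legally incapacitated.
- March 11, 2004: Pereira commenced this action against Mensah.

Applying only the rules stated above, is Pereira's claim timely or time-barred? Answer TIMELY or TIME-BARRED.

The claim accrued on June 10, 2000 — the later of the July 12, 1998 act and the June 10, 2000 discovery.
42 months from June 10, 2000 is December 10, 2003.
Because the plaintiff's legal incapacity ran from December 19, 2001 to March 14, 2002, the deadline is extended by 85 days to March 4, 2004.
The March 11, 2004 filing falls after the March 4, 2004 deadline; the claim is time-barred.

TIME-BARRED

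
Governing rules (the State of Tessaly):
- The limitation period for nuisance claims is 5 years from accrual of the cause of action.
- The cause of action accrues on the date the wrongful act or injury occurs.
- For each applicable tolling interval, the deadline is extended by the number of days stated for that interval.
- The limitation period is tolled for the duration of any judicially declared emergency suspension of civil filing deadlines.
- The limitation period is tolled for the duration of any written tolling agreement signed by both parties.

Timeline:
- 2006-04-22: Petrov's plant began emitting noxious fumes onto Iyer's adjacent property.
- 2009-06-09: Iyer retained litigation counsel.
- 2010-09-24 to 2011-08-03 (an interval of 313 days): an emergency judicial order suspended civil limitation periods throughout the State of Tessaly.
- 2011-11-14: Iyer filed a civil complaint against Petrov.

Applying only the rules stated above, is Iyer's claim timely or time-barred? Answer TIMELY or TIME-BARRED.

The cause of action accrued on 2006-04-22, the date of the act.
The untolled deadline — 5 years after 2006-04-22 — is 2011-04-22.
The emergency suspension of filing deadlines from 2010-09-24 to 2011-08-03 tolled the period for 313 days, extending the deadline to 2012-02-29.
None of the other events listed affects the running of the period under the stated rules.
The 2011-11-14 filing precedes the 2012-02-29 deadline; the claim is timely.

TIMELY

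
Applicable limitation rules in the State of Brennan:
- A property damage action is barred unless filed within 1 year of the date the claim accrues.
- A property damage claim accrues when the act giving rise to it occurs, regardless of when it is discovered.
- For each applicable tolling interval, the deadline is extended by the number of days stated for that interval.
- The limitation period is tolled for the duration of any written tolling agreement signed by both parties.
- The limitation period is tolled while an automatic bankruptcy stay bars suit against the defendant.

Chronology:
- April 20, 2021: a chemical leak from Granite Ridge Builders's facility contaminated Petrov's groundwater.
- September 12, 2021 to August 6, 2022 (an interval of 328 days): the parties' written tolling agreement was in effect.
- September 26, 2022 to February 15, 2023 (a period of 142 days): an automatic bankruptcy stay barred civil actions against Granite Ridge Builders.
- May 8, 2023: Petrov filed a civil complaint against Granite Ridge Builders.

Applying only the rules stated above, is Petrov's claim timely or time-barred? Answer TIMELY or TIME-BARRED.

TIMELY

The claim accrued on April 20, 2021, when the wrongful act occurred.
Adding the 1 year base period to April 20, 2021 gives a deadline of April 20, 2022, before any tolling.
The period was tolled for 328 days by the written tolling agreement (September 12, 2021 to August 6, 2022), pushing the deadline to March 14, 2023.
The period was tolled for 142 days by the automatic bankruptcy stay (September 26, 2022 to February 15, 2023), pushing the deadline to August 3, 2023.
The May 8, 2023 filing precedes the August 3, 2023 deadline; the claim is timely.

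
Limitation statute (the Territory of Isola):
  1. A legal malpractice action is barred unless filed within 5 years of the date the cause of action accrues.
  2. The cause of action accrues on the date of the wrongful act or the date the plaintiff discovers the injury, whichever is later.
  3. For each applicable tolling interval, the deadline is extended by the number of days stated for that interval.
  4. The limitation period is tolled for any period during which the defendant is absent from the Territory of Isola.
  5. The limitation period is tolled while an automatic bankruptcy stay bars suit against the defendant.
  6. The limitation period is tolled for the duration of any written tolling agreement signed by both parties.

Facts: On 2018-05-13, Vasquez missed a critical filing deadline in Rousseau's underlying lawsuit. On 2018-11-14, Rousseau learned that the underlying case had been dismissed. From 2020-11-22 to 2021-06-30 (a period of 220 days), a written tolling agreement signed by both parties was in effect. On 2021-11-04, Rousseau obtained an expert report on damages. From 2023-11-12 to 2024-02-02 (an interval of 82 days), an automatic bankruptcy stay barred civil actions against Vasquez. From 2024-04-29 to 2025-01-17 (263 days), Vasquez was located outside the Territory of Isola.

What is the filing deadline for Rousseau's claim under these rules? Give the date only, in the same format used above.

2025-06-01

The claim accrued on 2018-11-14 — the later of the 2018-05-13 act and the 2018-11-14 discovery.
The untolled deadline — 5 years after 2018-11-14 — is 2023-11-14.
The written tolling agreement from 2020-11-22 to 2021-06-30 tolled the period for 220 days, extending the deadline to 2024-06-21.
Because the automatic bankruptcy stay ran from 2023-11-12 to 2024-02-02, the deadline is extended by 82 days to 2024-09-11.
The period was tolled for 263 days by the defendant's absence from the jurisdiction (2024-04-29 to 2025-01-17), pushing the deadline to 2025-06-01.
None of the other events listed affects the running of the period under the stated rules.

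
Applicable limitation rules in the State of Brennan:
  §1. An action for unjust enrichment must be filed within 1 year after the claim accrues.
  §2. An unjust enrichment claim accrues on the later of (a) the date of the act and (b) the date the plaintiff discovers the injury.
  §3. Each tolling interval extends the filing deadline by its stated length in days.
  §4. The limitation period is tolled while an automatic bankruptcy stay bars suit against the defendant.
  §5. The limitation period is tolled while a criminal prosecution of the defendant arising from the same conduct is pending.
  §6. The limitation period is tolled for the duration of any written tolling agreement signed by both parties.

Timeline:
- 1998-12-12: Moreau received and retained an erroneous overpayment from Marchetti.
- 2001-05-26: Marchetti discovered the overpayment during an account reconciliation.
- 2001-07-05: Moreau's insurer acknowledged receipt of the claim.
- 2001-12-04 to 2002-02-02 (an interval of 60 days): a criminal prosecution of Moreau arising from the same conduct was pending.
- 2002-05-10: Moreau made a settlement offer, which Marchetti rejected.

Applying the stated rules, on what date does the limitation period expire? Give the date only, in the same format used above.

The claim accrued on 2001-05-26 — the later of the 1998-12-12 act and the 2001-05-26 discovery.
The untolled deadline — 1 year after 2001-05-26 — is 2002-05-26.
Because the pending criminal prosecution ran from 2001-12-04 to 2002-02-02, the deadline is extended by 60 days to 2002-07-25.
Nothing else in the chronology tolls or restarts the period.

2002-07-25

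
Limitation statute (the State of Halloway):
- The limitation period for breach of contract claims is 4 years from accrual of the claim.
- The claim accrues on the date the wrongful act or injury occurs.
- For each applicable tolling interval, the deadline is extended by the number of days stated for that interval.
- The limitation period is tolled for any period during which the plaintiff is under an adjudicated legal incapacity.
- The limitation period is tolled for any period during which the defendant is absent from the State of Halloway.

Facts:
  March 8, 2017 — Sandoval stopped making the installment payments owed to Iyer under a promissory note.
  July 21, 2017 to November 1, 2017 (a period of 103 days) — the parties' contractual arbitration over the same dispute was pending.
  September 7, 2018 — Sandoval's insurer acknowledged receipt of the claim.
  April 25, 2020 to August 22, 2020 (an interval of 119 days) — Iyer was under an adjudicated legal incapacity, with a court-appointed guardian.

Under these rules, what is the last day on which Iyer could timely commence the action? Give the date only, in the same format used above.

The claim accrued on March 8, 2017, the date of the act.
The untolled deadline — 4 years after March 8, 2017 — is March 8, 2021.
The period was tolled for 119 days by the plaintiff's legal incapacity (April 25, 2020 to August 22, 2020), pushing the deadline to July 5, 2021.
Although a pending arbitration ran from July 21, 2017 to November 1, 2017, the stated rules do not make that a tolling event, so it is disregarded.
Nothing else in the chronology tolls or restarts the period.

July 5, 2021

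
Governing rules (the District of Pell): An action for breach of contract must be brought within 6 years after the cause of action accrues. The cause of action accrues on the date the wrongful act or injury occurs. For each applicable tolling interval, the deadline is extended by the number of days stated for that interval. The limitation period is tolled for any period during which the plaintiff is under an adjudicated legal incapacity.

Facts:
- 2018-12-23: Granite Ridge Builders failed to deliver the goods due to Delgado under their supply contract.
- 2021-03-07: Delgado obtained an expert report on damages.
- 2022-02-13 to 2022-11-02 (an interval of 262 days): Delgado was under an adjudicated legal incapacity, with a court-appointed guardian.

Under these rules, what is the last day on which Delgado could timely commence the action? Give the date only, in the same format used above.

The limitation period began to run on 2018-12-23.
Adding the 6 years base period to 2018-12-23 gives a deadline of 2024-12-23, before any tolling.
The period was tolled for 262 days by the plaintiff's legal incapacity (2022-02-13 to 2022-11-02), pushing the deadline to 2025-09-11.
The other events in the timeline have no effect on the limitation period under the stated rules.

2025-09-11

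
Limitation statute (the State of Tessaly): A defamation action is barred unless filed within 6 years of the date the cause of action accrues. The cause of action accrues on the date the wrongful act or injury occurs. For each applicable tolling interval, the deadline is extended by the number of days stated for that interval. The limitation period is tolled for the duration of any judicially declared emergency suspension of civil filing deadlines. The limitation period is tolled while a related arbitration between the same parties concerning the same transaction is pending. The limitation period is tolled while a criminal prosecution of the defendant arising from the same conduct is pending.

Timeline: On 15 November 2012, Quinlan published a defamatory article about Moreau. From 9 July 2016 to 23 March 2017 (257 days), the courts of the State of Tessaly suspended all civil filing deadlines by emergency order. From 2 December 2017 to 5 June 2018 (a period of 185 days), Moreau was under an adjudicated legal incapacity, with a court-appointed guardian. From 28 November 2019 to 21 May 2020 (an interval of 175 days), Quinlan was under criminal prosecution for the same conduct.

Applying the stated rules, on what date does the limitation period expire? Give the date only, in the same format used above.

The cause of action accrued on 15 November 2012, the date of the act.
6 years from 15 November 2012 is 15 November 2018.
The emergency suspension of filing deadlines from 9 July 2016 to 23 March 2017 tolled the period for 257 days, extending the deadline to 30 July 2019.
The pending criminal prosecution from 28 November 2019 to 21 May 2020 began after the period had already run on 30 July 2019, so it has no tolling effect.
The plaintiff's legal incapacity from 2 December 2017 to 5 June 2018 does not toll the period, because no stated rule makes the plaintiff's incapacity a tolling event.

30 July 2019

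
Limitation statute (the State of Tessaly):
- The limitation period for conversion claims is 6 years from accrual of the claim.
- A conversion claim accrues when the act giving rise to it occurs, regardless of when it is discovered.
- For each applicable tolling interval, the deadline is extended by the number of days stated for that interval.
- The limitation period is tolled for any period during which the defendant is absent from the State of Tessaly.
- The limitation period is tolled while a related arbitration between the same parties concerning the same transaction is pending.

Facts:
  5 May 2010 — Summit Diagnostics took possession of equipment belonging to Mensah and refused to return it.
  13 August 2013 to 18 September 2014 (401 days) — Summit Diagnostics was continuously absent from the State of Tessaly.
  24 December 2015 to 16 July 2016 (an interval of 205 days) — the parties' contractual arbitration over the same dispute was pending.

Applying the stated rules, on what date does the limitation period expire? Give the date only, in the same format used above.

The claim accrued on 5 May 2010, when the wrongful act occurred.
The untolled deadline — 6 years after 5 May 2010 — is 5 May 2016.
The period was tolled for 401 days by the defendant's absence from the jurisdiction (13 August 2013 to 18 September 2014), pushing the deadline to 10 June 2017.
The pending related arbitration from 24 December 2015 to 16 July 2016 tolled the period for 205 days, extending the deadline to 1 January 2018.

1 January 2018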